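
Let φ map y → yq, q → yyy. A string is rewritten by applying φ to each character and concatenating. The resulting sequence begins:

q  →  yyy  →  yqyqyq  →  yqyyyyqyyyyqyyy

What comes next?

yqyyyyqyqyqyqyyyyqyqyqyqyyyyqyqyq

Replace each of the 15 characters of yqyyyyqyyyyqyyy in place — yq yyy yq yq yq yq yyy yq yq yq yq yyy yq yq yq — and concatenate.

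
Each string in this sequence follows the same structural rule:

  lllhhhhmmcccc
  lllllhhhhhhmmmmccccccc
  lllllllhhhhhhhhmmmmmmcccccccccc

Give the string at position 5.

lllllllllllhhhhhhhhhhhhmmmmmmmmmmcccccccccccccccc

The n-th term is 2n+1 l's then 2n+2 h's then 2n m's then 3n+1 c's (n = 1, 2, …).
Setting n = 5 gives 11, 12, 10, 16 characters in each block.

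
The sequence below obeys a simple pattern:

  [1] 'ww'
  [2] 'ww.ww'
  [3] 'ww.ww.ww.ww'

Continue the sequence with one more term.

ww.ww.ww.ww.ww.ww.ww.ww

Each string is two copies of the previous one joined by '.'.
One more doubling of ww.ww.ww.ww gives the answer.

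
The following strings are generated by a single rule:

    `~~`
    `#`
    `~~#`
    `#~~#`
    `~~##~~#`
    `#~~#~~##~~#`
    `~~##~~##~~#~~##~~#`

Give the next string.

#~~#~~##~~#~~##~~##~~#~~##~~#

Each term (from the third on) is the two preceding terms concatenated in order: term 3 = ~~·# = ~~#.
The next term joins #~~#~~##~~# and ~~##~~##~~#~~##~~#.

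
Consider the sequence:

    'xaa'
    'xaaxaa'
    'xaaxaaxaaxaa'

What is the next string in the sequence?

Every step duplicates the string.
Doubling xaaxaaxaaxaa:

xaaxaaxaaxaaxaaxaaxaaxaa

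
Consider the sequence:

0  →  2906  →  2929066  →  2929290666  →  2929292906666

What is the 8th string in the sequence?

Each term wraps the previous one in 29 on the left and 6 on the right.
From 2929292906666, 3 further steps: 2929292906666 → 2929292929066666 → 2929292929290666666 → (answer).

2929292929292906666666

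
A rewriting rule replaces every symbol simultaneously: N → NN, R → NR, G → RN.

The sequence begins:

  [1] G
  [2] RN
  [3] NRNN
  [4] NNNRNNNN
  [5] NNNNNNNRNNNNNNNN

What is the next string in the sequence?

Rewriting the 16 symbols of NNNNNNNRNNNNNNNN one by one yields NN NN NN NN NN NN NN NR NN NN NN NN NN NN NN NN; concatenated:

NNNNNNNNNNNNNNNRNNNNNNNNNNNNNNNN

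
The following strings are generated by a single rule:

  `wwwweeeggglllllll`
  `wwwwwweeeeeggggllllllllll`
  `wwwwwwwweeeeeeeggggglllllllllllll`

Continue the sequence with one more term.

wwwwwwwwwweeeeeeeeeggggggllllllllllllllll

Each string has the form w^{2n} e^{2n-1} g^{n+1} l^{3n+1}, where the shown terms are n = 2, 3, 4.
At n = 5 the blocks have lengths 10, 9, 6, 16.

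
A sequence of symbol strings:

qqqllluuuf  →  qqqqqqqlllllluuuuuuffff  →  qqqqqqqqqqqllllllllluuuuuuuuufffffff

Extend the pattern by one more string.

Reading off run lengths: q runs 3, 7, 11; l runs 3, 6, 9; u runs 3, 6, 9; f runs 1, 4, 7 — each is linear in n (n = 1, 2, …).
For the next term, n = 4, so the run lengths are 15, 12, 12, 10.

qqqqqqqqqqqqqqqlllllllllllluuuuuuuuuuuuffffffffff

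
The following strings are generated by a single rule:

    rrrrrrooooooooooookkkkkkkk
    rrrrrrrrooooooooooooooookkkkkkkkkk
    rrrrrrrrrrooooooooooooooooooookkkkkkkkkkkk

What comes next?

rrrrrrrrrrrrooooooooooooooooooooooookkkkkkkkkkkkkk

The n-th term is 2n r's then 4n o's then 2n+2 k's, where the shown terms are n = 3, 4, 5.
Setting n = 6 gives 12, 24, 14 characters in each block.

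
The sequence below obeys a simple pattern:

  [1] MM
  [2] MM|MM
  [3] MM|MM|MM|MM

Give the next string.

MM|MM|MM|MM|MM|MM|MM|MM

Each string is two copies of the previous one joined by '|'.
One more doubling of MM|MM|MM|MM gives the answer.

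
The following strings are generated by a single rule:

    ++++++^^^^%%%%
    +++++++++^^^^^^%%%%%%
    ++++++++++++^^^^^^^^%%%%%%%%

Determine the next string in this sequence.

+++++++++++++++^^^^^^^^^^%%%%%%%%%%

Each string has the form +^{3n} ^^{2n} %^{2n}, where the shown terms are n = 2, 3, 4.
At n = 5 the blocks have lengths 15, 10, 10.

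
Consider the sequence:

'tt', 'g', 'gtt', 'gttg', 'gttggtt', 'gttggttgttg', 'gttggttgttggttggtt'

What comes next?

This is a Fibonacci-style word recurrence s(k) = s(k−1)·s(k−2): e.g. g·tt = gtt.
So term 8 is gttggttgttggttggtt·gttggttgttg.

gttggttgttggttggttgttggttgttg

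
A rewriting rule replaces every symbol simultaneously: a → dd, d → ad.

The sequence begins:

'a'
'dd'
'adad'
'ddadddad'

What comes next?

Expanding ddadddad: d→ad, d→ad, a→dd, d→ad, d→ad, d→ad, a→dd, d→ad. Concatenated: ad ad dd ad ad ad dd ad.

adadddadadadddad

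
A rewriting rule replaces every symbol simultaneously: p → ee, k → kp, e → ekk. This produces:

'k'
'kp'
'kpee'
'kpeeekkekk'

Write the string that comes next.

kpeeekkekkekkkpkpekkkpkp

Expanding kpeeekkekk: k→kp, p→ee, e→ekk, e→ekk, e→ekk, k→kp, k→kp, e→ekk, k→kp, k→kp. Concatenated: kp ee ekk ekk ekk kp kp ekk kp kp.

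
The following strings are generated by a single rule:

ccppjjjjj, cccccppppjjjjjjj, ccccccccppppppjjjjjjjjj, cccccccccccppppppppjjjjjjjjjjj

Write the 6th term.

cccccccccccccccccppppppppppppjjjjjjjjjjjjjjj

Reading off run lengths: c runs 2, 5, 8, 11; p runs 2, 4, 6, 8; j runs 5, 7, 9, 11 — each is linear in n (n = 1, 2, …).
Setting n = 6 gives 17, 12, 15 characters in each block.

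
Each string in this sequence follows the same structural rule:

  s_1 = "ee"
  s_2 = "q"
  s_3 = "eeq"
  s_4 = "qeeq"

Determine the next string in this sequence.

This is a Fibonacci-style word recurrence s(k) = s(k−2)·s(k−1): e.g. ee·q = eeq.
So term 5 is eeq·qeeq.

eeqqeeq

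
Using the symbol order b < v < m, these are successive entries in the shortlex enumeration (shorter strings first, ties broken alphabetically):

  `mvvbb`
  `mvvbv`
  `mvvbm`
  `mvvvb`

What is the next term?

The successor of mvvvb increments the rightmost position that isn't already m and resets every position after it to b.

mvvvv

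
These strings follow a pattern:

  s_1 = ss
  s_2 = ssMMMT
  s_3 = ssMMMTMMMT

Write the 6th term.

The strings grow by a fixed suffix MMMT each time.
From ssMMMTMMMT, 3 further steps: ssMMMTMMMT → ssMMMTMMMTMMMT → ssMMMTMMMTMMMTMMMT → (answer).

ssMMMTMMMTMMMTMMMTMMMT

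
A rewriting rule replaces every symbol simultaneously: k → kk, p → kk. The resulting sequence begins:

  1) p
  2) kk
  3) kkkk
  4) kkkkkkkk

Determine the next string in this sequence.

Expanding kkkkkkkk: k→kk, k→kk, k→kk, k→kk, k→kk, k→kk, k→kk, k→kk. Concatenated: kk kk kk kk kk kk kk kk.

kkkkkkkkkkkkkkkk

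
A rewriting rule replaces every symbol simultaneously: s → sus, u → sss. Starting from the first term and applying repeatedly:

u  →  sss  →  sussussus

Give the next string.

susssssussusssssussusssssus

Rewriting each symbol of sussussus: s→sus, u→sss, s→sus, s→sus, u→sss, s→sus, s→sus, u→sss, s→sus, which concatenates to sus sss sus sus sss sus sus sss sus.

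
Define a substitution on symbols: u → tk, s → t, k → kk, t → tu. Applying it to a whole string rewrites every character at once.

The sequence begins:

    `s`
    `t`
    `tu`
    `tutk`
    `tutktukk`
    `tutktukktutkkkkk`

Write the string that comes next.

tutktukktutkkkkktutktukkkkkkkkkk

φ(tutktukktutkkkkk) expands symbol-by-symbol to tu tk tu kk tu tk kk kk tu tk tu kk kk kk kk kk; joining the 16 pieces gives the next term.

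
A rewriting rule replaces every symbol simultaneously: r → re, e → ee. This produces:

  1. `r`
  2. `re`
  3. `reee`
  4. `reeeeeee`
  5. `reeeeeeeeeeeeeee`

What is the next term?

Rewriting the 16 symbols of reeeeeeeeeeeeeee one by one yields re ee ee ee ee ee ee ee ee ee ee ee ee ee ee ee; concatenated:

reeeeeeeeeeeeeeeeeeeeeeeeeeeeeee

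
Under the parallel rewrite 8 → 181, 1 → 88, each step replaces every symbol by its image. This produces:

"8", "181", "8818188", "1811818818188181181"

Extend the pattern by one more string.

Applying the rule to each of the 19 symbols of 1811818818188181181 gives the pieces 88 181 88 88 181 88 181 181 88 181 88 181 181 88 181 88 88 181 88, which concatenate to the answer.

88181888818188181181881818818118188181888818188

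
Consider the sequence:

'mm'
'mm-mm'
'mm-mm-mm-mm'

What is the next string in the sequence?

mm-mm-mm-mm-mm-mm-mm-mm

Each string is two copies of the previous one joined by '-'.
One more doubling of mm-mm-mm-mm gives the answer.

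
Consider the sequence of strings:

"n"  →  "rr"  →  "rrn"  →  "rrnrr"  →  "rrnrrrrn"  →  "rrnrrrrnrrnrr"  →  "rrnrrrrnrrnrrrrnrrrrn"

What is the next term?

rrnrrrrnrrnrrrrnrrrrnrrnrrrrnrrnrr

This is a Fibonacci-style word recurrence s(k) = s(k−1)·s(k−2): e.g. rr·n = rrn.
So term 8 is rrnrrrrnrrnrrrrnrrrrn·rrnrrrrnrrnrr.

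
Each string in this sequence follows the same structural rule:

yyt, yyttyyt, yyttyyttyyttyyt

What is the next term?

s(k+1) = s(k)·t·s(k) — each term doubles the last with 't' between the halves.
Doubling yyttyyttyyttyyt with 't' between the halves:

yyttyyttyyttyyttyyttyyttyyttyyt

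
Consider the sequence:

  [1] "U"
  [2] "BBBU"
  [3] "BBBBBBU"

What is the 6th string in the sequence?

BBBBBBBBBBBBBBBU

Every step adds BBB at the front: s(k+1) = BBB·s(k).
From BBBBBBU, 3 further steps: BBBBBBU → BBBBBBBBBU → BBBBBBBBBBBBU → (answer).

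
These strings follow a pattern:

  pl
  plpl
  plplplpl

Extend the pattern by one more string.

s(k+1) = s(k)·s(k) — each term doubles the last.
One more doubling of plplplpl gives the answer.

plplplplplplplpl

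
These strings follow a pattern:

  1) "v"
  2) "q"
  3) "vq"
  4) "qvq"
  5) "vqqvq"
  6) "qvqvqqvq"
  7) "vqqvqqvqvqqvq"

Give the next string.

From term 3 onward, concatenate the second-to-last term with the last: v·q = vq, q·vq = qvq, …
So term 8 is qvqvqqvq·vqqvqqvqvqqvq.

qvqvqqvqvqqvqqvqvqqvq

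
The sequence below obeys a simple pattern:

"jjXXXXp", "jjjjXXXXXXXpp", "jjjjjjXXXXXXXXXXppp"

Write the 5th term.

jjjjjjjjjjXXXXXXXXXXXXXXXXppppp

Each string has the form j^{2n} X^{3n+1} p^{n} (n = 1, 2, …).
For term 5, n = 5, so the run lengths are 10, 16, 5.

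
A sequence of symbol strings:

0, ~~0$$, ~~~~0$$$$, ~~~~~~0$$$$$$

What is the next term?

Each term wraps the previous one in ~~ on the left and $$ on the right.
So the next term is ~~·~~~~~~0$$$$$$·$$.

~~~~~~~~0$$$$$$$$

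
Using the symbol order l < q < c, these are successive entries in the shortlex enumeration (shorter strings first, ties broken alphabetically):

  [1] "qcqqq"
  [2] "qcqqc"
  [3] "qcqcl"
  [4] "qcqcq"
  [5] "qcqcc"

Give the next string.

Treat qcqcc as a base-3 numeral over the given alphabet and add one, carrying through any trailing c's.

qccll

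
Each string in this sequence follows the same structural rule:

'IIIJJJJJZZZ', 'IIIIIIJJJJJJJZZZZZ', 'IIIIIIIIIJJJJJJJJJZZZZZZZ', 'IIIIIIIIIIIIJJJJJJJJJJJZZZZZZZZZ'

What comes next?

Each string has the form I^{3n} J^{2n+3} Z^{2n+1} (n = 1, 2, …).
At n = 5 the blocks have lengths 15, 13, 11.

IIIIIIIIIIIIIIIJJJJJJJJJJJJJZZZZZZZZZZZ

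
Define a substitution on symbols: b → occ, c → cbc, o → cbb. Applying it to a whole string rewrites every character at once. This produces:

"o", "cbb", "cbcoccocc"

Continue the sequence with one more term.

Expanding cbcoccocc: c→cbc, b→occ, c→cbc, o→cbb, c→cbc, c→cbc, o→cbb, c→cbc, c→cbc. Concatenated: cbc occ cbc cbb cbc cbc cbb cbc cbc.

cbcocccbccbbcbccbccbbcbccbc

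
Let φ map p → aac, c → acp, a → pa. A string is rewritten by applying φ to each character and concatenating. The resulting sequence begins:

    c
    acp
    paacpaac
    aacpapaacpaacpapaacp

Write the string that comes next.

papaacpaacpaaacpapaacpaacpapaacpaacpaaacpapaacpaac

Replace each of the 20 characters of aacpapaacpaacpapaacp in place — pa pa acp aac pa aac pa pa acp aac pa pa acp aac pa aac pa pa acp aac — and concatenate.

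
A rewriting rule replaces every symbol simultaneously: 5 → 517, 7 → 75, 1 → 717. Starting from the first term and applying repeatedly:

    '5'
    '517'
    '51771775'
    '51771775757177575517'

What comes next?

51771775757177575517755177571775755177551751771775

φ(51771775757177575517) expands symbol-by-symbol to 517 717 75 75 717 75 75 517 75 517 75 717 75 75 517 75 517 517 717 75; joining the 20 pieces gives the next term.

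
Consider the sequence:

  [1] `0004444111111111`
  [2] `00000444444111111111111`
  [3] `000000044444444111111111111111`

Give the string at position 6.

000000000000044444444444444111111111111111111111111

The n-th term is 2n-1 0's then 2n 4's then 3n+3 1's, where the shown terms are n = 2, 3, 4.
For term 6, n = 7, so the run lengths are 13, 14, 24.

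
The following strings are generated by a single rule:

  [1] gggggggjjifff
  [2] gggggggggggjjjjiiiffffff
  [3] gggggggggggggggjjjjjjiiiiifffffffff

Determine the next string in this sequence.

Term n consists of 4n+3 g's, followed by 2n j's, followed by 2n-1 i's, followed by 3n f's (n = 1, 2, …).
For the next term, n = 4, so the run lengths are 19, 8, 7, 12.

gggggggggggggggggggjjjjjjjjiiiiiiiffffffffffff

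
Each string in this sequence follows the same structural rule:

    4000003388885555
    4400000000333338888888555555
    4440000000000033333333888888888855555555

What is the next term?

4444000000000000003333333333388888888888885555555555

Reading off run lengths: 4 runs 1, 2, 3; 0 runs 5, 8, 11; 3 runs 2, 5, 8; 8 runs 4, 7, 10; 5 runs 4, 6, 8 — each is linear in n (n = 1, 2, …).
For the next term, n = 4, so the run lengths are 4, 14, 11, 13, 10.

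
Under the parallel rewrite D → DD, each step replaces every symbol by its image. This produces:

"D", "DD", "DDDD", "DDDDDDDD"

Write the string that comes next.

Apply φ to DDDDDDDD symbol by symbol: D→DD, D→DD, D→DD, D→DD, D→DD, D→DD, D→DD, D→DD; joined: DD DD DD DD DD DD DD DD.

DDDDDDDDDDDDDDDD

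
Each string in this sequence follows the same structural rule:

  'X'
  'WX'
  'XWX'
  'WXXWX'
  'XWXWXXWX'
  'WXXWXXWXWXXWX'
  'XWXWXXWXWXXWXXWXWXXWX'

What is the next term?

Each term (from the third on) is the two preceding terms concatenated in order: term 3 = X·WX = XWX.
Continuing: WXXWXXWXWXXWX · XWXWXXWXWXXWXXWXWXXWX gives term 8.

WXXWXXWXWXXWXXWXWXXWXWXXWXXWXWXXWX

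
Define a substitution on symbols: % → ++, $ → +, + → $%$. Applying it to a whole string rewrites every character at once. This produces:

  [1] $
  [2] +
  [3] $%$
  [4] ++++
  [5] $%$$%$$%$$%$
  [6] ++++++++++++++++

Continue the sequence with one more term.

φ(++++++++++++++++) expands symbol-by-symbol to $%$ $%$ $%$ $%$ $%$ $%$ $%$ $%$ $%$ $%$ $%$ $%$ $%$ $%$ $%$ $%$; joining the 16 pieces gives the next term.

$%$$%$$%$$%$$%$$%$$%$$%$$%$$%$$%$$%$$%$$%$$%$$%$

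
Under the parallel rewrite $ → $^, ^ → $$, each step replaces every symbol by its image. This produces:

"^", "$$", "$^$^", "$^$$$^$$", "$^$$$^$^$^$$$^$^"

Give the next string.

Applying the rule to each of the 16 symbols of $^$$$^$^$^$$$^$^ gives the pieces $^ $$ $^ $^ $^ $$ $^ $$ $^ $$ $^ $^ $^ $$ $^ $$, which concatenate to the answer.

$^$$$^$^$^$$$^$$$^$$$^$^$^$$$^$$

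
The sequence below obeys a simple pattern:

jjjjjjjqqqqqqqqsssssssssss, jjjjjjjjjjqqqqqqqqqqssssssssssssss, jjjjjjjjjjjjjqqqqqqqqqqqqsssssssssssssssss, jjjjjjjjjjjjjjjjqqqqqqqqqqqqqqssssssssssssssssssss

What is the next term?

Reading off run lengths: j runs 7, 10, 13, 16; q runs 8, 10, 12, 14; s runs 11, 14, 17, 20 — each is linear in n, where the shown terms are n = 3, 4, 5, 6.
For the next term, n = 7, so the run lengths are 19, 16, 23.

jjjjjjjjjjjjjjjjjjjqqqqqqqqqqqqqqqqsssssssssssssssssssssss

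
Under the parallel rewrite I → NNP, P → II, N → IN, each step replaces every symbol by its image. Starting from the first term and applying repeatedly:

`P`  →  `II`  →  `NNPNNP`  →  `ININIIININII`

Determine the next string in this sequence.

NNPINNNPINNNPNNPNNPINNNPINNNPNNP

Apply φ to ININIIININII symbol by symbol: I→NNP, N→IN, I→NNP, N→IN, I→NNP, I→NNP, I→NNP, N→IN, I→NNP, N→IN, I→NNP, I→NNP; joined: NNP IN NNP IN NNP NNP NNP IN NNP IN NNP NNP.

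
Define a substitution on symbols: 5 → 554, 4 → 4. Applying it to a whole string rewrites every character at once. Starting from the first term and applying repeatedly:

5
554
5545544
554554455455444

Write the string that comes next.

Rewriting the 15 symbols of 554554455455444 one by one yields 554 554 4 554 554 4 4 554 554 4 554 554 4 4 4; concatenated:

5545544554554445545544554554444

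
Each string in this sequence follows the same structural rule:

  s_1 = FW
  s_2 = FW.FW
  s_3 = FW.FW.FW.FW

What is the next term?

FW.FW.FW.FW.FW.FW.FW.FW

Each string is two copies of the previous one joined by '.'.
So the next term is two copies of FW.FW.FW.FW with '.' between the halves.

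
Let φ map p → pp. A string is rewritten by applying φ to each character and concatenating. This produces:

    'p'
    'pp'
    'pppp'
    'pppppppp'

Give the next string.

pppppppppppppppp

Apply φ to pppppppp symbol by symbol: p→pp, p→pp, p→pp, p→pp, p→pp, p→pp, p→pp, p→pp; joined: pp pp pp pp pp pp pp pp.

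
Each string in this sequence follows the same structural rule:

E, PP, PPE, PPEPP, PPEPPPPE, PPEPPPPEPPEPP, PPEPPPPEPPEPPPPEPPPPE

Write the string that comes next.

PPEPPPPEPPEPPPPEPPPPEPPEPPPPEPPEPP

This is a Fibonacci-style word recurrence s(k) = s(k−1)·s(k−2): e.g. PP·E = PPE.
The next term joins PPEPPPPEPPEPPPPEPPPPE and PPEPPPPEPPEPP.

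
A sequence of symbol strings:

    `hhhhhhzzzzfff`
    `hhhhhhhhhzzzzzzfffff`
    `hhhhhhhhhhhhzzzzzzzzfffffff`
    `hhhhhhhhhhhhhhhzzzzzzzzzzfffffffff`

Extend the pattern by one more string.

hhhhhhhhhhhhhhhhhhzzzzzzzzzzzzfffffffffff

Term n consists of 3n+3 h's, followed by 2n+2 z's, followed by 2n+1 f's (n = 1, 2, …).
Setting n = 5 gives 18, 12, 11 characters in each block.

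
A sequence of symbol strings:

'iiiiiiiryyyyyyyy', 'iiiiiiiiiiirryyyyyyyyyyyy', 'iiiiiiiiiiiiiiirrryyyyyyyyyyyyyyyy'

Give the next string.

iiiiiiiiiiiiiiiiiiirrrryyyyyyyyyyyyyyyyyyyy

Each string has the form i^{4n-1} r^{n-1} y^{4n}, where the shown terms are n = 2, 3, 4.
For the next term, n = 5, so the run lengths are 19, 4, 20.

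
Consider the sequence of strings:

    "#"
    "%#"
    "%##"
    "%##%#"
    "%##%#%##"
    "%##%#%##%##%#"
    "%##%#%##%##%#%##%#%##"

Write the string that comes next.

This is a Fibonacci-style word recurrence s(k) = s(k−1)·s(k−2): e.g. %#·# = %##.
So term 8 is %##%#%##%##%#%##%#%##·%##%#%##%##%#.

%##%#%##%##%#%##%#%##%##%#%##%##%#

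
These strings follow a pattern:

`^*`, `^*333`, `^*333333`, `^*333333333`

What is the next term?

^*333333333333

The strings grow by a fixed suffix 333 each time.
One more step from ^*333333333 gives the answer.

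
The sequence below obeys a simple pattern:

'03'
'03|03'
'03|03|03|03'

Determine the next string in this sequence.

s(k+1) = s(k)·|·s(k) — each term doubles the last with '|' between the halves.
So the next term is two copies of 03|03|03|03 with '|' between the halves.

03|03|03|03|03|03|03|03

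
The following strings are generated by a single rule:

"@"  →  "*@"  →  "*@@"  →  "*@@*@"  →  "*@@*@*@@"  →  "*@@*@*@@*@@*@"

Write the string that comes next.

Each term (from the third on) is the previous term followed by the one before it: term 3 = *@·@ = *@@.
The next term joins *@@*@*@@*@@*@ and *@@*@*@@.

*@@*@*@@*@@*@*@@*@*@@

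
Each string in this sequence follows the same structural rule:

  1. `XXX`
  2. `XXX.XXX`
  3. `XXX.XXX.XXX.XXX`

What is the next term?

XXX.XXX.XXX.XXX.XXX.XXX.XXX.XXX

Every step duplicates the string with '.' between the halves.
One more doubling of XXX.XXX.XXX.XXX gives the answer.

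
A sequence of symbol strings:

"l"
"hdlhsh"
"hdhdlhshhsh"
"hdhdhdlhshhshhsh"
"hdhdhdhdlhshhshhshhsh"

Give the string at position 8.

s(k+1) = hd·s(k)·hsh, so each term gains hd as a prefix and hsh as a suffix.
From hdhdhdhdlhshhshhshhsh, 3 further steps: hdhdhdhdlhshhshhshhsh → hdhdhdhdhdlhshhshhshhshhsh → hdhdhdhdhdhdlhshhshhshhshhshhsh → (answer).

hdhdhdhdhdhdhdlhshhshhshhshhshhshhsh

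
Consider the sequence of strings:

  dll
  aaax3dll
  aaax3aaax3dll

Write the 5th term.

aaax3aaax3aaax3aaax3dll

Each term is the previous one with aaax3 prepended.
From aaax3aaax3dll, 2 further steps: aaax3aaax3dll → aaax3aaax3aaax3dll → (answer).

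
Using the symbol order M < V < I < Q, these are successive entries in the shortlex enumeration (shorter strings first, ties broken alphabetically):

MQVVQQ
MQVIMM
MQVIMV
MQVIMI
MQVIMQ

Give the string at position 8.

MQVIVI

Stepping forward 3 times from MQVIMQ: MQVIMQ → MQVIVM → MQVIVV, then the target.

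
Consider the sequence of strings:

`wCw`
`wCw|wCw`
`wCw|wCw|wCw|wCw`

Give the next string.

wCw|wCw|wCw|wCw|wCw|wCw|wCw|wCw

s(k+1) = s(k)·|·s(k) — each term doubles the last with '|' between the halves.
One more doubling of wCw|wCw|wCw|wCw gives the answer.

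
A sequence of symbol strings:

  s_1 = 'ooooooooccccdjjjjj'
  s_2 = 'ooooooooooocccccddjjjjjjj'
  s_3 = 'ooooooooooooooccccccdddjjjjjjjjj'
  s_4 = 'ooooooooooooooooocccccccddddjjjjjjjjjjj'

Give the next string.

ooooooooooooooooooooccccccccdddddjjjjjjjjjjjjj

Term n consists of 3n+2 o's, followed by n+2 c's, followed by n-1 d's, followed by 2n+1 j's, where the shown terms are n = 2, 3, 4, 5.
For the next term, n = 6, so the run lengths are 20, 8, 5, 13.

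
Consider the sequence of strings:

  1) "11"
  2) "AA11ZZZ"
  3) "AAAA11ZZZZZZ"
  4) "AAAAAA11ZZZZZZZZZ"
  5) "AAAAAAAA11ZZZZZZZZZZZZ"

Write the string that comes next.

AAAAAAAAAA11ZZZZZZZZZZZZZZZ

s(k+1) = AA·s(k)·ZZZ, so each term gains AA as a prefix and ZZZ as a suffix.
So the next term is AA·AAAAAAAA11ZZZZZZZZZZZZ·ZZZ.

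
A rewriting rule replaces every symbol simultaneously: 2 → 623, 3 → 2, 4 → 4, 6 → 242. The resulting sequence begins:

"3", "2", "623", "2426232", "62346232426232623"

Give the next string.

φ(62346232426232623) expands symbol-by-symbol to 242 623 2 4 242 623 2 623 4 623 242 623 2 623 242 623 2; joining the 17 pieces gives the next term.

242623242426232623462324262326232426232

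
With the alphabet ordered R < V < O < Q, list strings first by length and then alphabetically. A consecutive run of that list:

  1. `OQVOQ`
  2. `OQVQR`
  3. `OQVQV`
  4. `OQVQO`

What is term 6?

Continuing the enumeration 2 steps past OQVQO: OQVQO → OQVQQ → (answer).

OQORR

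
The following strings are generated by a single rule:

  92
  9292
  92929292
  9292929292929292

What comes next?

Every step duplicates the string.
Doubling 9292929292929292:

92929292929292929292929292929292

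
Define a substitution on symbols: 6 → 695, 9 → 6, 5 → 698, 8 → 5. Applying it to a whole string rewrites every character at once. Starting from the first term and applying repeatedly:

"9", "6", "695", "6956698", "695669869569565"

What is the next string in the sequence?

69566986956956569566986956698695698

φ(695669869569565) expands symbol-by-symbol to 695 6 698 695 695 6 5 695 6 698 695 6 698 695 698; joining the 15 pieces gives the next term.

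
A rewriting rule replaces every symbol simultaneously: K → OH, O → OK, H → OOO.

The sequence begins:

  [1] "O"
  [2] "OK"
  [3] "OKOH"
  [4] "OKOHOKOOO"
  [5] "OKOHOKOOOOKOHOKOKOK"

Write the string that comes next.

OKOHOKOOOOKOHOKOKOKOKOHOKOOOOKOHOKOHOKOH

Replace each of the 19 characters of OKOHOKOOOOKOHOKOKOK in place — OK OH OK OOO OK OH OK OK OK OK OH OK OOO OK OH OK OH OK OH — and concatenate.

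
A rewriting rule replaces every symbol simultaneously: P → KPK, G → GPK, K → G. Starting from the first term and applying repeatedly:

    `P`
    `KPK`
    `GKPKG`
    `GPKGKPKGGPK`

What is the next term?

GPKKPKGGPKGKPKGGPKGPKKPKG

Rewriting each symbol of GPKGKPKGGPK: G→GPK, P→KPK, K→G, G→GPK, K→G, P→KPK, K→G, G→GPK, G→GPK, P→KPK, K→G, which concatenates to GPK KPK G GPK G KPK G GPK GPK KPK G.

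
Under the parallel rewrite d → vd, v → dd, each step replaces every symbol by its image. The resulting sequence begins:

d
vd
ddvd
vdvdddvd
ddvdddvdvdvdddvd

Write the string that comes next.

vdvdddvdvdvdddvdddvdddvdvdvdddvd

Replace each of the 16 characters of ddvdddvdvdvdddvd in place — vd vd dd vd vd vd dd vd dd vd dd vd vd vd dd vd — and concatenate.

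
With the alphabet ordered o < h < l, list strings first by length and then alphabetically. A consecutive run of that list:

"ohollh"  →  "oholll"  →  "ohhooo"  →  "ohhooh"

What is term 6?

ohhoho

Stepping forward 2 times from ohhooh: ohhooh → ohhool, then the target.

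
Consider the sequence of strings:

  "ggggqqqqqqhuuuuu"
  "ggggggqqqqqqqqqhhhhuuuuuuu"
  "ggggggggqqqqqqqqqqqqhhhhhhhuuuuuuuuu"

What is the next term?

The n-th term is 2n+2 g's then 3n+3 q's then 3n-2 h's then 2n+3 u's (n = 1, 2, …).
At n = 4 the blocks have lengths 10, 15, 10, 11.

ggggggggggqqqqqqqqqqqqqqqhhhhhhhhhhuuuuuuuuuuu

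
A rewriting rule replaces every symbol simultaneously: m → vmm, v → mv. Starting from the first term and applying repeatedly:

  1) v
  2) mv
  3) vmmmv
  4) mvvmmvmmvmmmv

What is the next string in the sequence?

vmmmvmvvmmvmmmvvmmvmmmvvmmvmmvmmmv

φ(mvvmmvmmvmmmv) expands symbol-by-symbol to vmm mv mv vmm vmm mv vmm vmm mv vmm vmm vmm mv; joining the 13 pieces gives the next term.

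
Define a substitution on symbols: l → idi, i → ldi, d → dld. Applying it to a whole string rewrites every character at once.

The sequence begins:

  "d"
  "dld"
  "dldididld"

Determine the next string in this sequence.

dldididldldidldldidldididld

Expanding dldididld: d→dld, l→idi, d→dld, i→ldi, d→dld, i→ldi, d→dld, l→idi, d→dld. Concatenated: dld idi dld ldi dld ldi dld idi dld.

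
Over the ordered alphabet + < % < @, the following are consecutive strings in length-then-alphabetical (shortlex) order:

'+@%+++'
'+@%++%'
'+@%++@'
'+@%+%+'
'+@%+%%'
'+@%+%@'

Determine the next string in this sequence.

Find the rightmost character of +@%+%@ below @, bump it to the next letter, and reset everything to its right to +.

+@%+@+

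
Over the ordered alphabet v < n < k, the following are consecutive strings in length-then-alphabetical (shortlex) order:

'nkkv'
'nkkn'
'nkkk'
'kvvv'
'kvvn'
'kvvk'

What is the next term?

The successor of kvvk increments the rightmost position that isn't already k and resets every position after it to v.

kvnv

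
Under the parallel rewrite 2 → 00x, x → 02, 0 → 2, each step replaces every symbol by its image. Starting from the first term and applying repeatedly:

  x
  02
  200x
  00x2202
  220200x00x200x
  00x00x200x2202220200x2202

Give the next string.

Rewriting the 25 symbols of 00x00x200x2202220200x2202 one by one yields 2 2 02 2 2 02 00x 2 2 02 00x 00x 2 00x 00x 00x 2 00x 2 2 02 00x 00x 2 00x; concatenated:

2202220200x220200x00x200x00x00x200x220200x00x200x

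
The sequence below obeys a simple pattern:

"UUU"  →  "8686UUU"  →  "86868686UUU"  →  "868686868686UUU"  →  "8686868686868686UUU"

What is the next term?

The strings grow by a fixed prefix 8686 each time.
So the next term is 8686·8686868686868686UUU.

86868686868686868686UUU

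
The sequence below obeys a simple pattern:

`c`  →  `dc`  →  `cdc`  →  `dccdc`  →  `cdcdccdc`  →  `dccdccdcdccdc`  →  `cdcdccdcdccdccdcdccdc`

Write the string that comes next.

From term 3 onward, concatenate the second-to-last term with the last: c·dc = cdc, dc·cdc = dccdc, …
Continuing: dccdccdcdccdc · cdcdccdcdccdccdcdccdc gives term 8.

dccdccdcdccdccdcdccdcdccdccdcdccdc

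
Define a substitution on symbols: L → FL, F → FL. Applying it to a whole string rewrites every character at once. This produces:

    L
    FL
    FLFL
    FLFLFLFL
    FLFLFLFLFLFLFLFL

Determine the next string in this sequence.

φ(FLFLFLFLFLFLFLFL) expands symbol-by-symbol to FL FL FL FL FL FL FL FL FL FL FL FL FL FL FL FL; joining the 16 pieces gives the next term.

FLFLFLFLFLFLFLFLFLFLFLFLFLFLFLFL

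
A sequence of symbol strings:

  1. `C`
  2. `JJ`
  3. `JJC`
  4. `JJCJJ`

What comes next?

JJCJJJJC

From term 3 onward, concatenate the last term with the second-to-last: JJ·C = JJC, JJC·JJ = JJCJJ, …
The next term joins JJCJJ and JJC.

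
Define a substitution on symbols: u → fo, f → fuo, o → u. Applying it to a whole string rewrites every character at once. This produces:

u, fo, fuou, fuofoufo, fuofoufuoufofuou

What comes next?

fuofoufuoufofuofoufofuoufuofoufo

φ(fuofoufuoufofuou) expands symbol-by-symbol to fuo fo u fuo u fo fuo fo u fo fuo u fuo fo u fo; joining the 16 pieces gives the next term.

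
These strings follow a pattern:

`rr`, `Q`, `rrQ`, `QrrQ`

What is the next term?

Each term (from the third on) is the two preceding terms concatenated in order: term 3 = rr·Q = rrQ.
So term 5 is rrQ·QrrQ.

rrQQrrQ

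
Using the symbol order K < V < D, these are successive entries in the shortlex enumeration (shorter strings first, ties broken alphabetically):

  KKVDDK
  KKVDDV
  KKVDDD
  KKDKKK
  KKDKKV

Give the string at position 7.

KKDKVK

Continuing the enumeration 2 steps past KKDKKV: KKDKKV → KKDKKD → (answer).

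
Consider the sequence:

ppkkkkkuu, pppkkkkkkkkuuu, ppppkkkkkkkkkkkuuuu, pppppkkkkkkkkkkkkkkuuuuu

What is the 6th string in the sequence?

pppppppkkkkkkkkkkkkkkkkkkkkuuuuuuu

Term n consists of n p's, followed by 3n-1 k's, followed by n u's, where the shown terms are n = 2, 3, 4, 5.
Setting n = 7 gives 7, 20, 7 characters in each block.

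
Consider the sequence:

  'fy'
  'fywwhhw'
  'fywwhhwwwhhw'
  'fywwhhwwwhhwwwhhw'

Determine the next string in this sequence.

fywwhhwwwhhwwwhhwwwhhw

Every step adds wwhhw to the end: s(k+1) = s(k)·wwhhw.
One more step from fywwhhwwwhhwwwhhw gives the answer.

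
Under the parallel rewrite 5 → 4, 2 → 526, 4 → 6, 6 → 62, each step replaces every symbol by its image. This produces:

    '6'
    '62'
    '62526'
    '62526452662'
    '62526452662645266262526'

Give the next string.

Rewriting the 23 symbols of 62526452662645266262526 one by one yields 62 526 4 526 62 6 4 526 62 62 526 62 6 4 526 62 62 526 62 526 4 526 62; concatenated:

625264526626452662625266264526626252662526452662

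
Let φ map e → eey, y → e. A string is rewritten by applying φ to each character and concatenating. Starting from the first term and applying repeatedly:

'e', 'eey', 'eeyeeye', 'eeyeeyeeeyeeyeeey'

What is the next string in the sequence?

eeyeeyeeeyeeyeeeyeeyeeyeeeyeeyeeeyeeyeeye

Replace each of the 17 characters of eeyeeyeeeyeeyeeey in place — eey eey e eey eey e eey eey eey e eey eey e eey eey eey e — and concatenate.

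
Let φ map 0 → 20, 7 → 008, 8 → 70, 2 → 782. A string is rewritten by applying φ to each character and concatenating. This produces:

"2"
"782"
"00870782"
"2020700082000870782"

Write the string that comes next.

782207822000820202070782202020700082000870782

Applying the rule to each of the 19 symbols of 2020700082000870782 gives the pieces 782 20 782 20 008 20 20 20 70 782 20 20 20 70 008 20 008 70 782, which concatenate to the answer.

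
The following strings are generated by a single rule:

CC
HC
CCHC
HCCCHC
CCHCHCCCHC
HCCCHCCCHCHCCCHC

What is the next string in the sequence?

Each term (from the third on) is the two preceding terms concatenated in order: term 3 = CC·HC = CCHC.
The next term joins CCHCHCCCHC and HCCCHCCCHCHCCCHC.

CCHCHCCCHCHCCCHCCCHCHCCCHC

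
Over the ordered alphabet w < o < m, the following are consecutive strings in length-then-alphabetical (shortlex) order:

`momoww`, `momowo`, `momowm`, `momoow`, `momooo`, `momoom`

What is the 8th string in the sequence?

Stepping forward 2 times from momoom: momoom → momomw, then the target.

momomo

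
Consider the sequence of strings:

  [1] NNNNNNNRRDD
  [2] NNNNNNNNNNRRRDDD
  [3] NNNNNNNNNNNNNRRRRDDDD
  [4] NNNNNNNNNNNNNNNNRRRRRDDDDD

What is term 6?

Each string has the form N^{3n+1} R^{n} D^{n}, where the shown terms are n = 2, 3, 4, 5.
At n = 7 the blocks have lengths 22, 7, 7.

NNNNNNNNNNNNNNNNNNNNNNRRRRRRRDDDDDDD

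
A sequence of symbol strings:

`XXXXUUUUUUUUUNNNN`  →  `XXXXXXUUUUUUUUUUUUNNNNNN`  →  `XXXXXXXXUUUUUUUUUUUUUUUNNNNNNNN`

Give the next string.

XXXXXXXXXXUUUUUUUUUUUUUUUUUUNNNNNNNNNN

Each string has the form X^{2n} U^{3n+3} N^{2n}, where the shown terms are n = 2, 3, 4.
For the next term, n = 5, so the run lengths are 10, 18, 10.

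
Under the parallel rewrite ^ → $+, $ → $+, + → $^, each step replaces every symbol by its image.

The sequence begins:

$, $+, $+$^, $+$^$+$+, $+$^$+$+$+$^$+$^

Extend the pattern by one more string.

$+$^$+$+$+$^$+$^$+$^$+$+$+$^$+$+

φ($+$^$+$+$+$^$+$^) expands symbol-by-symbol to $+ $^ $+ $+ $+ $^ $+ $^ $+ $^ $+ $+ $+ $^ $+ $+; joining the 16 pieces gives the next term.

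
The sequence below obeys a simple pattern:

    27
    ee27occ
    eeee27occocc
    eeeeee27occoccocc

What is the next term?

Each term wraps the previous one in ee on the left and occ on the right.
One more step from eeeeee27occoccocc gives the answer.

eeeeeeee27occoccoccocc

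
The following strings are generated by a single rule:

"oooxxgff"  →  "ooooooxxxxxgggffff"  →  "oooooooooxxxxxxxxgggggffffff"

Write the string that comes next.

Each string has the form o^{3n} x^{3n-1} g^{2n-1} f^{2n} (n = 1, 2, …).
Setting n = 4 gives 12, 11, 7, 8 characters in each block.

ooooooooooooxxxxxxxxxxxgggggggffffffff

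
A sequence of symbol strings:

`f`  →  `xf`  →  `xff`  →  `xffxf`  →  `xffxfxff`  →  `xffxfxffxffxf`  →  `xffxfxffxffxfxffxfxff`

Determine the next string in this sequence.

xffxfxffxffxfxffxfxffxffxfxffxffxf

This is a Fibonacci-style word recurrence s(k) = s(k−1)·s(k−2): e.g. xf·f = xff.
Continuing: xffxfxffxffxfxffxfxff · xffxfxffxffxf gives term 8.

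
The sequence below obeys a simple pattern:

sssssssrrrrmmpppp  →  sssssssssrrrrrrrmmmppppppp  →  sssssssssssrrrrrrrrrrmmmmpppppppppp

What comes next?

Term n consists of 2n+3 s's, followed by 3n-2 r's, followed by n m's, followed by 3n-2 p's, where the shown terms are n = 2, 3, 4.
At n = 5 the blocks have lengths 13, 13, 5, 13.

sssssssssssssrrrrrrrrrrrrrmmmmmppppppppppppp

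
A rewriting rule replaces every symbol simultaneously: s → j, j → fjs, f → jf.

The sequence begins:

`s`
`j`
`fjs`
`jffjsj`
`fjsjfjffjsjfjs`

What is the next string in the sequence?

jffjsjfjsjffjsjfjffjsjfjsjffjsj

Replace each of the 14 characters of fjsjfjffjsjfjs in place — jf fjs j fjs jf fjs jf jf fjs j fjs jf fjs j — and concatenate.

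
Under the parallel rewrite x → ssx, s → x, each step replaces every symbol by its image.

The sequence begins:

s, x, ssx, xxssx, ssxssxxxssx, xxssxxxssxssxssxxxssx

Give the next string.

Rewriting the 21 symbols of xxssxxxssxssxssxxxssx one by one yields ssx ssx x x ssx ssx ssx x x ssx x x ssx x x ssx ssx ssx x x ssx; concatenated:

ssxssxxxssxssxssxxxssxxxssxxxssxssxssxxxssx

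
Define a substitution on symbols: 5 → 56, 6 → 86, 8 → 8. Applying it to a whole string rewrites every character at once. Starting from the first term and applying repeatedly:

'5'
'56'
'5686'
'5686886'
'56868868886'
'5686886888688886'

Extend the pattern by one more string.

φ(5686886888688886) expands symbol-by-symbol to 56 86 8 86 8 8 86 8 8 8 86 8 8 8 8 86; joining the 16 pieces gives the next term.

5686886888688886888886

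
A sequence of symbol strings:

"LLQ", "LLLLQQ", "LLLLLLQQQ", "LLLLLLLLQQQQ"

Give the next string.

Term n consists of 2n L's, followed by n Q's (n = 1, 2, …).
At n = 5 the blocks have lengths 10, 5.

LLLLLLLLLLQQQQQ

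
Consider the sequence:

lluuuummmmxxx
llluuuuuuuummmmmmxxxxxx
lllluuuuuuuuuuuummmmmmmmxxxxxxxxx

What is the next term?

llllluuuuuuuuuuuuuuuummmmmmmmmmxxxxxxxxxxxx

Term n consists of n+1 l's, followed by 4n u's, followed by 2n+2 m's, followed by 3n x's (n = 1, 2, …).
Setting n = 4 gives 5, 16, 10, 12 characters in each block.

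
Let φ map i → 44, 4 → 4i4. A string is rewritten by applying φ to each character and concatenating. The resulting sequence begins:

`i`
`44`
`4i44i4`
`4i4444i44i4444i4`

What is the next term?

Rewriting the 16 symbols of 4i4444i44i4444i4 one by one yields 4i4 44 4i4 4i4 4i4 4i4 44 4i4 4i4 44 4i4 4i4 4i4 4i4 44 4i4; concatenated:

4i4444i44i44i44i4444i44i4444i44i44i44i4444i4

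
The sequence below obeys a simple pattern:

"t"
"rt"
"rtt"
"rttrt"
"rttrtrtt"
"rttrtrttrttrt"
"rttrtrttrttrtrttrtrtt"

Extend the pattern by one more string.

From term 3 onward, concatenate the last term with the second-to-last: rt·t = rtt, rtt·rt = rttrt, …
The next term joins rttrtrttrttrtrttrtrtt and rttrtrttrttrt.

rttrtrttrttrtrttrtrttrttrtrttrttrt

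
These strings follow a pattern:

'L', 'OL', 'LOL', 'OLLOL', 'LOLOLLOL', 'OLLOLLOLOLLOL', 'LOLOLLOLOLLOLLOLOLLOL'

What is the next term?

This is a Fibonacci-style word recurrence s(k) = s(k−2)·s(k−1): e.g. L·OL = LOL.
The next term joins OLLOLLOLOLLOL and LOLOLLOLOLLOLLOLOLLOL.

OLLOLLOLOLLOLLOLOLLOLOLLOLLOLOLLOL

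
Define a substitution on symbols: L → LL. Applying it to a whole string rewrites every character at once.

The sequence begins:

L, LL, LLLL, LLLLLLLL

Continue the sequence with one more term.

LLLLLLLLLLLLLLLL

Apply φ to LLLLLLLL symbol by symbol: L→LL, L→LL, L→LL, L→LL, L→LL, L→LL, L→LL, L→LL; joined: LL LL LL LL LL LL LL LL.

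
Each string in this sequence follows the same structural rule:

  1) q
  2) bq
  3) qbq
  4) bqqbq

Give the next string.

This is a Fibonacci-style word recurrence s(k) = s(k−2)·s(k−1): e.g. q·bq = qbq.
The next term joins qbq and bqqbq.

qbqbqqbq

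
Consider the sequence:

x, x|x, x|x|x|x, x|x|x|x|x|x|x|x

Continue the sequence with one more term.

Each string is two copies of the previous one joined by '|'.
Doubling x|x|x|x|x|x|x|x with '|' between the halves:

x|x|x|x|x|x|x|x|x|x|x|x|x|x|x|x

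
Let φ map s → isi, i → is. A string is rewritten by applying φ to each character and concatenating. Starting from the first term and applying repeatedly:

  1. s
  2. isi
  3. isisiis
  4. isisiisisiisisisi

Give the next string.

Rewriting the 17 symbols of isisiisisiisisisi one by one yields is isi is isi is is isi is isi is is isi is isi is isi is; concatenated:

isisiisisiisisisiisisiisisisiisisiisisiis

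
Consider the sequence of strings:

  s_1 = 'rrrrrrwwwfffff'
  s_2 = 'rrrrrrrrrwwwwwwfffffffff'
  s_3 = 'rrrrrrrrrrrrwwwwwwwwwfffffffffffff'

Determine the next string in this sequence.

The n-th term is 3n+3 r's then 3n w's then 4n+1 f's (n = 1, 2, …).
At n = 4 the blocks have lengths 15, 12, 17.

rrrrrrrrrrrrrrrwwwwwwwwwwwwfffffffffffffffff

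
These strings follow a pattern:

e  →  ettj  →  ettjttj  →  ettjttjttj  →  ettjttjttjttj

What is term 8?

The strings grow by a fixed suffix ttj each time.
From ettjttjttjttj, 3 further steps: ettjttjttjttj → ettjttjttjttjttj → ettjttjttjttjttjttj → (answer).

ettjttjttjttjttjttjttj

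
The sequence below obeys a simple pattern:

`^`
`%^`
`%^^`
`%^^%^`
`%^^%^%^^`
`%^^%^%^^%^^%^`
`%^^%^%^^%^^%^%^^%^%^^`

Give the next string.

%^^%^%^^%^^%^%^^%^%^^%^^%^%^^%^^%^

From term 3 onward, concatenate the last term with the second-to-last: %^·^ = %^^, %^^·%^ = %^^%^, …
Continuing: %^^%^%^^%^^%^%^^%^%^^ · %^^%^%^^%^^%^ gives term 8.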